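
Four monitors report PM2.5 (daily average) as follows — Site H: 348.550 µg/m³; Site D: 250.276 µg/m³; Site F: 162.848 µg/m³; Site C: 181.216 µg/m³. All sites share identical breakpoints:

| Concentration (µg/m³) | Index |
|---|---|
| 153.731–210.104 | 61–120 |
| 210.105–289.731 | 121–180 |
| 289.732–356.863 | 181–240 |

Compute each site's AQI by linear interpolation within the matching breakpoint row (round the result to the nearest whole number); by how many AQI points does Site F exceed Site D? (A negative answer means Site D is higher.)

-80

Site H: row 289.732–356.863 (AQI 181–240). (240−181)·(348.550−289.732)/(356.863−289.732) + 181 = 59·58.818/67.131 + 181 ≈ 232.69 → 233.
Site D: 250.276 ∈ [210.105, 289.731] ↔ index [121, 180].
121 + (250.276−210.105)·(180−121)/(289.731−210.105) = 121 + 40.171·59/79.626 ≈ 150.77, so AQI = 151.
Site F: row 153.731–210.104 (AQI 61–120). (120−61)·(162.848−153.731)/(210.104−153.731) + 61 = 59·9.117/56.373 + 61 ≈ 70.54 → 71.
Site C: 181.216 ∈ [153.731, 210.104] ↔ index [61, 120].
61 + (181.216−153.731)·(120−61)/(210.104−153.731) = 61 + 27.485·59/56.373 ≈ 89.77, so AQI = 90.
AQIs: Site H=233, Site D=151, Site F=71, Site C=90. Site F (71) − Site D (151) = -80.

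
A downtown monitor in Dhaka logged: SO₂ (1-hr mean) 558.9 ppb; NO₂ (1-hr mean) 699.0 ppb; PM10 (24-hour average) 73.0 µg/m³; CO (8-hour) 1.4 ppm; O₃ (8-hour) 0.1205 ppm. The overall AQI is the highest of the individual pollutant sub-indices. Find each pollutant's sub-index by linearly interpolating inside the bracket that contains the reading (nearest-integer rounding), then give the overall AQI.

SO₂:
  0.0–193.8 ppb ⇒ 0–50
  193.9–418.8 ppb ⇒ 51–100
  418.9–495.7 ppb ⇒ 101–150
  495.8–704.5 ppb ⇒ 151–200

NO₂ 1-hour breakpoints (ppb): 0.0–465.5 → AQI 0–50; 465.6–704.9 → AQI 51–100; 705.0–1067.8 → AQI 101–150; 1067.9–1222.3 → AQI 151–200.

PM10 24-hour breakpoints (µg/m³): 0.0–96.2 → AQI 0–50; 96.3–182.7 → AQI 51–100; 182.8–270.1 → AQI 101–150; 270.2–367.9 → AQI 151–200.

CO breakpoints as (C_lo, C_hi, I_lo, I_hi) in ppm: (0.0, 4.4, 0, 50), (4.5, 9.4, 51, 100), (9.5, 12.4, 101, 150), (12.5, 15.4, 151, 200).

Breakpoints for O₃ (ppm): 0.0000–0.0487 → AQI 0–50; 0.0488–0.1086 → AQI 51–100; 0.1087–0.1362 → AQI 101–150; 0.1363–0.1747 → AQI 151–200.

166

SO₂ 558.9: bracket 495.8–704.5 → index 151–200; slope 49/208.7, offset 63.1.
AQI = 151 + 49/208.7·63.1 ≈ 165.82 ⇒ 166.
NO₂ 699.0: bracket 465.6–704.9 → index 51–100; slope 49/239.3, offset 233.4.
AQI = 51 + 49/239.3·233.4 ≈ 98.79 ⇒ 99.
PM10: 73.0 lies in 0.0–96.2, so I_lo=0, I_hi=50, C_lo=0.0, C_hi=96.2.
(50−0)/(96.2−0.0) × (73.0−0.0) + 0 = 50/96.2 × 73.0 + 0 ≈ 37.94 → 38.
CO 1.4: bracket 0.0–4.4 → index 0–50; slope 50/4.4, offset 1.4.
AQI = 0 + 50/4.4·1.4 ≈ 15.91 ⇒ 16.
O₃: 0.1205 ∈ [0.1087, 0.1362] ↔ index [101, 150].
101 + (0.1205−0.1087)·(150−101)/(0.1362−0.1087) = 101 + 0.0118·49/0.0275 ≈ 122.03, so AQI = 122.
Sub-indices: SO₂→166, NO₂→99, PM10→38, CO→16, O₃→122. Overall AQI = max = 166; dominant pollutant is SO₂.
AQI 166: Unhealthy.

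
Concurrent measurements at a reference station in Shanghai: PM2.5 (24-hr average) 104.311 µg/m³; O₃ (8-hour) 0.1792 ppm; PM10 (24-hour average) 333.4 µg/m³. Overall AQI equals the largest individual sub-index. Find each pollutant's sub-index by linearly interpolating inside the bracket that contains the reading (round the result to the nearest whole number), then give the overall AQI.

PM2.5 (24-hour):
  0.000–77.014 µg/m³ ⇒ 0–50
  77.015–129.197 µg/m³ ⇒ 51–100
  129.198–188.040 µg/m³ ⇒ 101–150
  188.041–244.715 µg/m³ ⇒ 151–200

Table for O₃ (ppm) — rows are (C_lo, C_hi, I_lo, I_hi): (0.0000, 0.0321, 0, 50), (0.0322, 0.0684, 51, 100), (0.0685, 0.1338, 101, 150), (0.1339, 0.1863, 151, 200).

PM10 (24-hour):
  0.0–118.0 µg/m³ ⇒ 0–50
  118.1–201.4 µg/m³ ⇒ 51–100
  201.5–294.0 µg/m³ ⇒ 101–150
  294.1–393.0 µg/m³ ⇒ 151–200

PM2.5: row 77.015–129.197 (AQI 51–100). (100−51)·(104.311−77.015)/(129.197−77.015) + 51 = 49·27.296/52.182 + 51 ≈ 76.63 → 77.
O₃ 0.1792: bracket 0.1339–0.1863 → index 151–200; slope 49/0.0524, offset 0.0453.
AQI = 151 + 49/0.0524·0.0453 ≈ 193.36 ⇒ 193.
PM10: row 294.1–393.0 (AQI 151–200). (200−151)·(333.4−294.1)/(393.0−294.1) + 151 = 49·39.3/98.9 + 151 ≈ 170.47 → 170.
Sub-indices: PM2.5→77, O₃→193, PM10→170. Overall AQI = max = 193; dominant pollutant is O₃.

193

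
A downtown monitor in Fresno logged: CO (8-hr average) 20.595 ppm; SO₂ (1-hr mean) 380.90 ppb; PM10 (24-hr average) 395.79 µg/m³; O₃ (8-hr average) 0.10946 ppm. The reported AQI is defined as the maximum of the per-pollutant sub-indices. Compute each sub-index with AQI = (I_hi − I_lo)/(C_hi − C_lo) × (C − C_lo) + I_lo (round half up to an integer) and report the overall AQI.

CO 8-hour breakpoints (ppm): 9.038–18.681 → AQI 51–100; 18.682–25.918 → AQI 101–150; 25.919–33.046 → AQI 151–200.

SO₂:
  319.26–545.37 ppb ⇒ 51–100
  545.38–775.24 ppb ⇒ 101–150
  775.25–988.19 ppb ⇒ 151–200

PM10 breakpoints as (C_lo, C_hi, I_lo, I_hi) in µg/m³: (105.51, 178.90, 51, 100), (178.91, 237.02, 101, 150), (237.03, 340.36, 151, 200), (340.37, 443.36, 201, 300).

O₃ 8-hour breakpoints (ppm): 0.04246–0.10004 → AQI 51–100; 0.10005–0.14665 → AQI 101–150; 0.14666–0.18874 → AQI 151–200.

254

CO: row 18.682–25.918 (AQI 101–150). (150−101)·(20.595−18.682)/(25.918−18.682) + 101 = 49·1.913/7.236 + 101 ≈ 113.95 → 114.
SO₂: 380.90 lies in 319.26–545.37, so I_lo=51, I_hi=100, C_lo=319.26, C_hi=545.37.
(100−51)/(545.37−319.26) × (380.90−319.26) + 51 = 49/226.11 × 61.64 + 51 ≈ 64.36 → 64.
PM10: 395.79 ∈ [340.37, 443.36] ↔ index [201, 300].
201 + (395.79−340.37)·(300−201)/(443.36−340.37) = 201 + 55.42·99/102.99 ≈ 254.27, so AQI = 254.
O₃ 0.10946: bracket 0.10005–0.14665 → index 101–150; slope 49/0.04660, offset 0.00941.
AQI = 101 + 49/0.04660·0.00941 ≈ 110.89 ⇒ 111.
Sub-indices: CO→114, SO₂→64, PM10→254, O₃→111. Overall AQI = max = 254; dominant pollutant is PM10.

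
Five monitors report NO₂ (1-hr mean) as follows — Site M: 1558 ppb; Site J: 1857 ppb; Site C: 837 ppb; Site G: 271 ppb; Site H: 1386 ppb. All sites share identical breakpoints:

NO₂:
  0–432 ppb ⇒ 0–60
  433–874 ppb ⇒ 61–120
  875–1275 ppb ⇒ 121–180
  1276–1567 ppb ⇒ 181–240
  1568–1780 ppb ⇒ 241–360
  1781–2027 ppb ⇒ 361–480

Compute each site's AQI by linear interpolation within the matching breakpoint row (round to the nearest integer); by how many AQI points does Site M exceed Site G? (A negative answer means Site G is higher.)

200

Site M: 1558 lies in 1276–1567, so I_lo=181, I_hi=240, C_lo=1276, C_hi=1567.
(240−181)/(1567−1276) × (1558−1276) + 181 = 59/291 × 282 + 181 ≈ 238.18 → 238.
Site J: 1857 lies in 1781–2027, so I_lo=361, I_hi=480, C_lo=1781, C_hi=2027.
(480−361)/(2027−1781) × (1857−1781) + 361 = 119/246 × 76 + 361 ≈ 397.76 → 398.
Site C: 837 ∈ [433, 874] ↔ index [61, 120].
61 + (837−433)·(120−61)/(874−433) = 61 + 404·59/441 ≈ 115.05, so AQI = 115.
Site G: row 0–432 (AQI 0–60). (60−0)·(271−0)/(432−0) + 0 = 60·271/432 + 0 ≈ 37.64 → 38.
Site H: 1386 lies in 1276–1567, so I_lo=181, I_hi=240, C_lo=1276, C_hi=1567.
(240−181)/(1567−1276) × (1386−1276) + 181 = 59/291 × 110 + 181 ≈ 203.30 → 203.
AQIs: Site M=238, Site J=398, Site C=115, Site G=38, Site H=203. Site M (238) − Site G (38) = 200.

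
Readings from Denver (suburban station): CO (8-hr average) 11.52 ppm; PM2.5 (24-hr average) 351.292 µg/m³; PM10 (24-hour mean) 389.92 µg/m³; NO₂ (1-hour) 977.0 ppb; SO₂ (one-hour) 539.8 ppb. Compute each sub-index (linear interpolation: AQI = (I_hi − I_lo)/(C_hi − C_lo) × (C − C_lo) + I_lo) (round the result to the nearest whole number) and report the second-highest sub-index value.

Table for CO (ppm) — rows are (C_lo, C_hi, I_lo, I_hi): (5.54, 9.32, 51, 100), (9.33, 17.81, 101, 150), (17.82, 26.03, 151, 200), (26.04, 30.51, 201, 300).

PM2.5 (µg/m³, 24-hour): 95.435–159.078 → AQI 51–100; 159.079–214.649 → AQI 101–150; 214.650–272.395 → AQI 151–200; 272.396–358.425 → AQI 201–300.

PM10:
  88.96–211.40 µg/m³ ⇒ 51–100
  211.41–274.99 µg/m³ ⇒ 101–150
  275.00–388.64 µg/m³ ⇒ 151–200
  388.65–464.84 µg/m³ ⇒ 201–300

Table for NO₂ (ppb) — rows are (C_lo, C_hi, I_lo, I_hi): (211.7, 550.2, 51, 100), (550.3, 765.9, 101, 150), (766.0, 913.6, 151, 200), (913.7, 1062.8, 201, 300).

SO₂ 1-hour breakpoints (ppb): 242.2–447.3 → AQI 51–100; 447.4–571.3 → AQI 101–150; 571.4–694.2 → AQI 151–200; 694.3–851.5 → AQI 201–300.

CO: 11.52 ∈ [9.33, 17.81] ↔ index [101, 150].
101 + (11.52−9.33)·(150−101)/(17.81−9.33) = 101 + 2.19·49/8.48 ≈ 113.65, so AQI = 114.
PM2.5: 351.292 ∈ [272.396, 358.425] ↔ index [201, 300].
201 + (351.292−272.396)·(300−201)/(358.425−272.396) = 201 + 78.896·99/86.029 ≈ 291.79, so AQI = 292.
PM10: row 388.65–464.84 (AQI 201–300). (300−201)·(389.92−388.65)/(464.84−388.65) + 201 = 99·1.27/76.19 + 201 ≈ 202.65 → 203.
NO₂: row 913.7–1062.8 (AQI 201–300). (300−201)·(977.0−913.7)/(1062.8−913.7) + 201 = 99·63.3/149.1 + 201 ≈ 243.03 → 243.
SO₂: row 447.4–571.3 (AQI 101–150). (150−101)·(539.8−447.4)/(571.3−447.4) + 101 = 49·92.4/123.9 + 101 ≈ 137.54 → 138.
Sub-indices: CO→114, PM2.5→292, PM10→203, NO₂→243, SO₂→138. Ranked high→low: 292, 243, 203, 138, 114. Second-highest sub-index = 243.

243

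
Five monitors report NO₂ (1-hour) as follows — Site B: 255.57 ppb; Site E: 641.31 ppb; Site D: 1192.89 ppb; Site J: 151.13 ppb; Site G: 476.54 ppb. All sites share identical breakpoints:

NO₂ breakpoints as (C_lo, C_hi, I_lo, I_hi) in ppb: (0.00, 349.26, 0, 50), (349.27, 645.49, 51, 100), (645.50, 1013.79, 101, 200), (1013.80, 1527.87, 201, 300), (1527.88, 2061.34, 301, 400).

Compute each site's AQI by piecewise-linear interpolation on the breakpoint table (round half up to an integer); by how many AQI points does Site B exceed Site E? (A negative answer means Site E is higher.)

-62

Site B: 255.57 lies in 0.00–349.26, so I_lo=0, I_hi=50, C_lo=0.00, C_hi=349.26.
(50−0)/(349.26−0.00) × (255.57−0.00) + 0 = 50/349.26 × 255.57 + 0 ≈ 36.59 → 37.
Site E: 641.31 lies in 349.27–645.49, so I_lo=51, I_hi=100, C_lo=349.27, C_hi=645.49.
(100−51)/(645.49−349.27) × (641.31−349.27) + 51 = 49/296.22 × 292.04 + 51 ≈ 99.31 → 99.
Site D 1192.89: bracket 1013.80–1527.87 → index 201–300; slope 99/514.07, offset 179.09.
AQI = 201 + 99/514.07·179.09 ≈ 235.49 ⇒ 235.
Site J 151.13: bracket 0.00–349.26 → index 0–50; slope 50/349.26, offset 151.13.
AQI = 0 + 50/349.26·151.13 ≈ 21.64 ⇒ 22.
Site G: row 349.27–645.49 (AQI 51–100). (100−51)·(476.54−349.27)/(645.49−349.27) + 51 = 49·127.27/296.22 + 51 ≈ 72.05 → 72.
AQIs: Site B=37, Site E=99, Site D=235, Site J=22, Site G=72. Site B (37) − Site E (99) = -62.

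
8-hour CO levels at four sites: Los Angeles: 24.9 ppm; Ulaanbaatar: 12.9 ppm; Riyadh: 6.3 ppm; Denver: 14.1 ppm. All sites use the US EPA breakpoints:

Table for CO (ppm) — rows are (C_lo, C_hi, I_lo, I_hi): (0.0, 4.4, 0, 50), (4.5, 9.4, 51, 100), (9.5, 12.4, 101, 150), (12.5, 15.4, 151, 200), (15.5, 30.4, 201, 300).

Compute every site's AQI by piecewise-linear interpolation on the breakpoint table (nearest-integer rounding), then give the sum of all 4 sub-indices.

Los Angeles: 24.9 ∈ [15.5, 30.4] ↔ index [201, 300].
201 + (24.9−15.5)·(300−201)/(30.4−15.5) = 201 + 9.4·99/14.9 ≈ 263.46, so AQI = 263.
Ulaanbaatar: 12.9 ∈ [12.5, 15.4] ↔ index [151, 200].
151 + (12.9−12.5)·(200−151)/(15.4−12.5) = 151 + 0.4·49/2.9 ≈ 157.76, so AQI = 158.
Riyadh 6.3: bracket 4.5–9.4 → index 51–100; slope 49/4.9, offset 1.8.
AQI = 51 + 49/4.9·1.8 ≈ 69.00 ⇒ 69.
Denver: row 12.5–15.4 (AQI 151–200). (200−151)·(14.1−12.5)/(15.4−12.5) + 151 = 49·1.6/2.9 + 151 ≈ 178.03 → 178.
AQIs: Los Angeles=263, Ulaanbaatar=158, Riyadh=69, Denver=178. Sum = 263 + 158 + 69 + 178 = 668.

668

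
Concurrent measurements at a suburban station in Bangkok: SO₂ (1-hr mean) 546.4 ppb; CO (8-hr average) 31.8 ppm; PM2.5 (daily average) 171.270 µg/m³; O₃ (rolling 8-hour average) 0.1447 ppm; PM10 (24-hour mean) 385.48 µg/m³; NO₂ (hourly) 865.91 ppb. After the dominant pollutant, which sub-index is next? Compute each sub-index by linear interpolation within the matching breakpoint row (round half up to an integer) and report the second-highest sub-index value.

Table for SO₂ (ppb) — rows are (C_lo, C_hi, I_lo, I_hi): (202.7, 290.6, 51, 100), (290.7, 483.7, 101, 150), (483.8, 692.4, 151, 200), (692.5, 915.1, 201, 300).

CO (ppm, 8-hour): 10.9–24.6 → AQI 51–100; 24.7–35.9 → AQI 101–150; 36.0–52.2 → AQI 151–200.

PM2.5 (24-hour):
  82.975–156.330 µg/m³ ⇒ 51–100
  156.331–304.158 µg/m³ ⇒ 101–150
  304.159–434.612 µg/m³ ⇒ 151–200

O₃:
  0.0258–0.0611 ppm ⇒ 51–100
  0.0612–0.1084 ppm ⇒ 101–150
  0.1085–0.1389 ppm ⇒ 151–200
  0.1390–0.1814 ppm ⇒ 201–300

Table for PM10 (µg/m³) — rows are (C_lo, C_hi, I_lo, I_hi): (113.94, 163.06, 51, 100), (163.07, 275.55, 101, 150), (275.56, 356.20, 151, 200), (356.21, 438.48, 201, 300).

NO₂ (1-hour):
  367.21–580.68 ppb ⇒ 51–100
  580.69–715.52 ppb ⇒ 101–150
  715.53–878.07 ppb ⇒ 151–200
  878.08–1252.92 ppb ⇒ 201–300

214

SO₂: 546.4 ∈ [483.8, 692.4] ↔ index [151, 200].
151 + (546.4−483.8)·(200−151)/(692.4−483.8) = 151 + 62.6·49/208.6 ≈ 165.70, so AQI = 166.
CO: row 24.7–35.9 (AQI 101–150). (150−101)·(31.8−24.7)/(35.9−24.7) + 101 = 49·7.1/11.2 + 101 ≈ 132.06 → 132.
PM2.5: 171.270 ∈ [156.331, 304.158] ↔ index [101, 150].
101 + (171.270−156.331)·(150−101)/(304.158−156.331) = 101 + 14.939·49/147.827 ≈ 105.95, so AQI = 106.
O₃: 0.1447 lies in 0.1390–0.1814, so I_lo=201, I_hi=300, C_lo=0.1390, C_hi=0.1814.
(300−201)/(0.1814−0.1390) × (0.1447−0.1390) + 201 = 99/0.0424 × 0.0057 + 201 ≈ 214.31 → 214.
PM10: 385.48 ∈ [356.21, 438.48] ↔ index [201, 300].
201 + (385.48−356.21)·(300−201)/(438.48−356.21) = 201 + 29.27·99/82.27 ≈ 236.22, so AQI = 236.
NO₂: 865.91 lies in 715.53–878.07, so I_lo=151, I_hi=200, C_lo=715.53, C_hi=878.07.
(200−151)/(878.07−715.53) × (865.91−715.53) + 151 = 49/162.54 × 150.38 + 151 ≈ 196.33 → 196.
Sub-indices: SO₂→166, CO→132, PM2.5→106, O₃→214, PM10→236, NO₂→196. Ranked high→low: 236, 214, 196, 166, 132, 106. Second-highest sub-index = 214.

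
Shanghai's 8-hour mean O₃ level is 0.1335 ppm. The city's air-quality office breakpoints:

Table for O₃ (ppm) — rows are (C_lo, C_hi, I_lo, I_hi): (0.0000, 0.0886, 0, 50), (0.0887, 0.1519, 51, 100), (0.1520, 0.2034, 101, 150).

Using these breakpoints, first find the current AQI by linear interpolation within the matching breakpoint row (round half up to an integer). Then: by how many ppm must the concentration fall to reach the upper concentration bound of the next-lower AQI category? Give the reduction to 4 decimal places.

0.0449

O₃: row 0.0887–0.1519 (AQI 51–100). (100−51)·(0.1335−0.0887)/(0.1519−0.0887) + 51 = 49·0.0448/0.0632 + 51 ≈ 85.73 → 86.
Current AQI 86 is in the Moderate range (51–100). The next-lower category tops out at AQI 50, whose upper concentration bound is 0.0886 ppm.
Reduction needed = 0.1335 − 0.0886 = 0.0449 ppm.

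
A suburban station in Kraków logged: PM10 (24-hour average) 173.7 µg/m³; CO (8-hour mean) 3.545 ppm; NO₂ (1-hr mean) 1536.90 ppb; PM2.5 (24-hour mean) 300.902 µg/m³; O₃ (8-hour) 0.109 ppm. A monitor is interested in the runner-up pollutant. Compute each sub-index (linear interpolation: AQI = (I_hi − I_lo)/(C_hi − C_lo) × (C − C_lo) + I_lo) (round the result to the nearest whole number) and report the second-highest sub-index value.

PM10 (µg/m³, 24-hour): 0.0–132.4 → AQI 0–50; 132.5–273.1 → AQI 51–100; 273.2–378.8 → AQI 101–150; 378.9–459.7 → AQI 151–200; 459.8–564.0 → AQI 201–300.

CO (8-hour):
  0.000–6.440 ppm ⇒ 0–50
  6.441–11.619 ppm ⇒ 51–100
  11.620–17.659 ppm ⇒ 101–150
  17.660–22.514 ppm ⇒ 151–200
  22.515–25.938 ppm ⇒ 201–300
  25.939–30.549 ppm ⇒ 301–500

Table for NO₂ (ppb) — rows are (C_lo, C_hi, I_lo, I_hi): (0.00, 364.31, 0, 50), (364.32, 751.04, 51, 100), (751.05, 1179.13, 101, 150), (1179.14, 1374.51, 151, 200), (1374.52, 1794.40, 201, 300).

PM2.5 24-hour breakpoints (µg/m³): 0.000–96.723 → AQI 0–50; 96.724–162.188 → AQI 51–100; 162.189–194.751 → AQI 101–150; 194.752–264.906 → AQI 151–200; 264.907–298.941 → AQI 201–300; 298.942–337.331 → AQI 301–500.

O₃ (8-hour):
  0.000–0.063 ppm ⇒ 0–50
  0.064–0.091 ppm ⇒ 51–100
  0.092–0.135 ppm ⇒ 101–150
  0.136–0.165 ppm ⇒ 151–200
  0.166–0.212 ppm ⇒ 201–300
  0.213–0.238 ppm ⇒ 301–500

239

PM10: 173.7 lies in 132.5–273.1, so I_lo=51, I_hi=100, C_lo=132.5, C_hi=273.1.
(100−51)/(273.1−132.5) × (173.7−132.5) + 51 = 49/140.6 × 41.2 + 51 ≈ 65.36 → 65.
CO: 3.545 ∈ [0.000, 6.440] ↔ index [0, 50].
0 + (3.545−0.000)·(50−0)/(6.440−0.000) = 0 + 3.545·50/6.440 ≈ 27.52, so AQI = 28.
NO₂: row 1374.52–1794.40 (AQI 201–300). (300−201)·(1536.90−1374.52)/(1794.40−1374.52) + 201 = 99·162.38/419.88 + 201 ≈ 239.29 → 239.
PM2.5: row 298.942–337.331 (AQI 301–500). (500−301)·(300.902−298.942)/(337.331−298.942) + 301 = 199·1.960/38.389 + 301 ≈ 311.16 → 311.
O₃ 0.109: bracket 0.092–0.135 → index 101–150; slope 49/0.043, offset 0.017.
AQI = 101 + 49/0.043·0.017 ≈ 120.37 ⇒ 120.
Sub-indices: PM10→65, CO→28, NO₂→239, PM2.5→311, O₃→120. Ranked high→low: 311, 239, 120, 65, 28. Second-highest sub-index = 239.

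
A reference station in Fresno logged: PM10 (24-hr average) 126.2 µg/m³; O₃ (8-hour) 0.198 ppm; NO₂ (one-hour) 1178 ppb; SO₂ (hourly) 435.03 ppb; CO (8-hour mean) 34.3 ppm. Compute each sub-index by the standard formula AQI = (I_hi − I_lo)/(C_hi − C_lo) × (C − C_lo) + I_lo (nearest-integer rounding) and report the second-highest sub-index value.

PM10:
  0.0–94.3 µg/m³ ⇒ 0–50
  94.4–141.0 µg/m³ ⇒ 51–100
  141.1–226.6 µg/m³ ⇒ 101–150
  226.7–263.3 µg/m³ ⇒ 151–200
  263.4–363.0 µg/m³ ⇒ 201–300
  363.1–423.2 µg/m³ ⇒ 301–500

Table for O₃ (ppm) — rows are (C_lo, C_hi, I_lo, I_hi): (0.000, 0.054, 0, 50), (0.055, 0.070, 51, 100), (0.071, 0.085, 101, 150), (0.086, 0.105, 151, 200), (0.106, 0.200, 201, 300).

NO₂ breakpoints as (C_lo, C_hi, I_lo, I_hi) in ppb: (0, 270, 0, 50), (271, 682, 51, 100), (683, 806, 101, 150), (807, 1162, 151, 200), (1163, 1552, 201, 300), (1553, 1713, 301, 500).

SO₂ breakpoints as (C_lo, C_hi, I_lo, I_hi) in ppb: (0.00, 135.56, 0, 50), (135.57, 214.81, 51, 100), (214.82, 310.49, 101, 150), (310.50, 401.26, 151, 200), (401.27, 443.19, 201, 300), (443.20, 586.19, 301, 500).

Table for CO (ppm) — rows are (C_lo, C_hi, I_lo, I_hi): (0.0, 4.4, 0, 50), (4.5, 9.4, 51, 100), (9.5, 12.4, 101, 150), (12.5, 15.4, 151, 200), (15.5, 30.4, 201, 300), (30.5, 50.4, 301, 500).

PM10: row 94.4–141.0 (AQI 51–100). (100−51)·(126.2−94.4)/(141.0−94.4) + 51 = 49·31.8/46.6 + 51 ≈ 84.44 → 84.
O₃: row 0.106–0.200 (AQI 201–300). (300−201)·(0.198−0.106)/(0.200−0.106) + 201 = 99·0.092/0.094 + 201 ≈ 297.89 → 298.
NO₂ 1178: bracket 1163–1552 → index 201–300; slope 99/389, offset 15.
AQI = 201 + 99/389·15 ≈ 204.82 ⇒ 205.
SO₂: 435.03 lies in 401.27–443.19, so I_lo=201, I_hi=300, C_lo=401.27, C_hi=443.19.
(300−201)/(443.19−401.27) × (435.03−401.27) + 201 = 99/41.92 × 33.76 + 201 ≈ 280.73 → 281.
CO: 34.3 lies in 30.5–50.4, so I_lo=301, I_hi=500, C_lo=30.5, C_hi=50.4.
(500−301)/(50.4−30.5) × (34.3−30.5) + 301 = 199/19.9 × 3.8 + 301 ≈ 339.00 → 339.
Sub-indices: PM10→84, O₃→298, NO₂→205, SO₂→281, CO→339. Ranked high→low: 339, 298, 281, 205, 84. Second-highest sub-index = 298.

298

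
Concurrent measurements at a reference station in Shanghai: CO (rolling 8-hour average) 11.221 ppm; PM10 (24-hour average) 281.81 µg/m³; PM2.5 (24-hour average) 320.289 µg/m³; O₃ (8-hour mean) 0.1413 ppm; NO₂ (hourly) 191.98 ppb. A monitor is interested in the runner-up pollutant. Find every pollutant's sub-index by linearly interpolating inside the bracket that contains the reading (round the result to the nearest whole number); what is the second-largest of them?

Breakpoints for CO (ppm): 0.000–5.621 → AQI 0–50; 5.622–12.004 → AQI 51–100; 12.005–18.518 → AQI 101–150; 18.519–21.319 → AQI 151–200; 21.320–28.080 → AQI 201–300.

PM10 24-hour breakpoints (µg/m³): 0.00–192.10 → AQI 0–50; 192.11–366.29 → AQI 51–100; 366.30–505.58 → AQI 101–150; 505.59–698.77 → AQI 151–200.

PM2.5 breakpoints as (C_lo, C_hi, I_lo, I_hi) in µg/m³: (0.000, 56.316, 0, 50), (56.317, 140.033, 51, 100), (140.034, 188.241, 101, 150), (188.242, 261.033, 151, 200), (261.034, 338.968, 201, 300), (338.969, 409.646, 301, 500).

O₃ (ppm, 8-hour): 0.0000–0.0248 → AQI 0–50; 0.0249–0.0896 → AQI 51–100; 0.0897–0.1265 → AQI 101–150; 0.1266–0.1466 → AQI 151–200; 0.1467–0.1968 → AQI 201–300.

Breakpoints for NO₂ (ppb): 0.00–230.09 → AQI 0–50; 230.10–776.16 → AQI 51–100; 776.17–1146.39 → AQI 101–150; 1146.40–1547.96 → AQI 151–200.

CO: 11.221 ∈ [5.622, 12.004] ↔ index [51, 100].
51 + (11.221−5.622)·(100−51)/(12.004−5.622) = 51 + 5.599·49/6.382 ≈ 93.99, so AQI = 94.
PM10: 281.81 ∈ [192.11, 366.29] ↔ index [51, 100].
51 + (281.81−192.11)·(100−51)/(366.29−192.11) = 51 + 89.70·49/174.18 ≈ 76.23, so AQI = 76.
PM2.5 320.289: bracket 261.034–338.968 → index 201–300; slope 99/77.934, offset 59.255.
AQI = 201 + 99/77.934·59.255 ≈ 276.27 ⇒ 276.
O₃ 0.1413: bracket 0.1266–0.1466 → index 151–200; slope 49/0.0200, offset 0.0147.
AQI = 151 + 49/0.0200·0.0147 ≈ 187.02 ⇒ 187.
NO₂: row 0.00–230.09 (AQI 0–50). (50−0)·(191.98−0.00)/(230.09−0.00) + 0 = 50·191.98/230.09 + 0 ≈ 41.72 → 42.
Sub-indices: CO→94, PM10→76, PM2.5→276, O₃→187, NO₂→42. Ranked high→low: 276, 187, 94, 76, 42. Second-highest sub-index = 187.

187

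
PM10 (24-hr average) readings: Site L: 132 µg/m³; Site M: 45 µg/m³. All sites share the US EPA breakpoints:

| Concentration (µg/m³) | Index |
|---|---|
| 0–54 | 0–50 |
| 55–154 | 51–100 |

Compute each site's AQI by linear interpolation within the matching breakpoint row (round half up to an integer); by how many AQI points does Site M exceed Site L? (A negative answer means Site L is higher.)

-47

Site L: row 55–154 (AQI 51–100). (100−51)·(132−55)/(154−55) + 51 = 49·77/99 + 51 ≈ 89.11 → 89.
Site M: row 0–54 (AQI 0–50). (50−0)·(45−0)/(54−0) + 0 = 50·45/54 + 0 ≈ 41.67 → 42.
AQIs: Site L=89, Site M=42. Site M (42) − Site L (89) = -47.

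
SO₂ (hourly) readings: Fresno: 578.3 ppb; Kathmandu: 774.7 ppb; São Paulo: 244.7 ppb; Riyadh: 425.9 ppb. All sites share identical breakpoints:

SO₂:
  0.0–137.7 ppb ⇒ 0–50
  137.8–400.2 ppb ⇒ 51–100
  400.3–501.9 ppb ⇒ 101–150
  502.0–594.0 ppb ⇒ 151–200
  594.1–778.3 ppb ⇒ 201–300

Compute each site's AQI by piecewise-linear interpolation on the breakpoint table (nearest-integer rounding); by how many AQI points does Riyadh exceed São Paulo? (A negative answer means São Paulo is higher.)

Fresno: row 502.0–594.0 (AQI 151–200). (200−151)·(578.3−502.0)/(594.0−502.0) + 151 = 49·76.3/92.0 + 151 ≈ 191.64 → 192.
Kathmandu: 774.7 lies in 594.1–778.3, so I_lo=201, I_hi=300, C_lo=594.1, C_hi=778.3.
(300−201)/(778.3−594.1) × (774.7−594.1) + 201 = 99/184.2 × 180.6 + 201 ≈ 298.07 → 298.
São Paulo: row 137.8–400.2 (AQI 51–100). (100−51)·(244.7−137.8)/(400.2−137.8) + 51 = 49·106.9/262.4 + 51 ≈ 70.96 → 71.
Riyadh: 425.9 ∈ [400.3, 501.9] ↔ index [101, 150].
101 + (425.9−400.3)·(150−101)/(501.9−400.3) = 101 + 25.6·49/101.6 ≈ 113.35, so AQI = 113.
AQIs: Fresno=192, Kathmandu=298, São Paulo=71, Riyadh=113. Riyadh (113) − São Paulo (71) = 42.

42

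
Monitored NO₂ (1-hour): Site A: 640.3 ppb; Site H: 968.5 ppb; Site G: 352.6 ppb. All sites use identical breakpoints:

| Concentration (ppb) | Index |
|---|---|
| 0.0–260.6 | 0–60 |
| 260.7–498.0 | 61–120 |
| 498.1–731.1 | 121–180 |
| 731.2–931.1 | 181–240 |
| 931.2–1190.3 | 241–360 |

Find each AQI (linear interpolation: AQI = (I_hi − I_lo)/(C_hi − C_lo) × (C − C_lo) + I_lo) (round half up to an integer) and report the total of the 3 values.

499

Site A: 640.3 lies in 498.1–731.1, so I_lo=121, I_hi=180, C_lo=498.1, C_hi=731.1.
(180−121)/(731.1−498.1) × (640.3−498.1) + 121 = 59/233.0 × 142.2 + 121 ≈ 157.01 → 157.
Site H: 968.5 lies in 931.2–1190.3, so I_lo=241, I_hi=360, C_lo=931.2, C_hi=1190.3.
(360−241)/(1190.3−931.2) × (968.5−931.2) + 241 = 119/259.1 × 37.3 + 241 ≈ 258.13 → 258.
Site G 352.6: bracket 260.7–498.0 → index 61–120; slope 59/237.3, offset 91.9.
AQI = 61 + 59/237.3·91.9 ≈ 83.85 ⇒ 84.
AQIs: Site A=157, Site H=258, Site G=84. Sum = 157 + 258 + 84 = 499.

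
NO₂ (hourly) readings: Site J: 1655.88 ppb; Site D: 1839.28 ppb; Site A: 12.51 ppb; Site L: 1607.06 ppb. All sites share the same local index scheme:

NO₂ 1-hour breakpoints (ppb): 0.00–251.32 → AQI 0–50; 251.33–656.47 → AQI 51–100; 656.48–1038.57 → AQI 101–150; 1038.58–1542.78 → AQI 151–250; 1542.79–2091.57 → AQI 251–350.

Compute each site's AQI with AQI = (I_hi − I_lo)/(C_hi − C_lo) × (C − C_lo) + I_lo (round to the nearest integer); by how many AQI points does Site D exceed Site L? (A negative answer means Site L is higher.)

Site J: 1655.88 ∈ [1542.79, 2091.57] ↔ index [251, 350].
251 + (1655.88−1542.79)·(350−251)/(2091.57−1542.79) = 251 + 113.09·99/548.78 ≈ 271.40, so AQI = 271.
Site D: 1839.28 ∈ [1542.79, 2091.57] ↔ index [251, 350].
251 + (1839.28−1542.79)·(350−251)/(2091.57−1542.79) = 251 + 296.49·99/548.78 ≈ 304.49, so AQI = 304.
Site A 12.51: bracket 0.00–251.32 → index 0–50; slope 50/251.32, offset 12.51.
AQI = 0 + 50/251.32·12.51 ≈ 2.49 ⇒ 2.
Site L: 1607.06 ∈ [1542.79, 2091.57] ↔ index [251, 350].
251 + (1607.06−1542.79)·(350−251)/(2091.57−1542.79) = 251 + 64.27·99/548.78 ≈ 262.59, so AQI = 263.
AQIs: Site J=271, Site D=304, Site A=2, Site L=263. Site D (304) − Site L (263) = 41.

41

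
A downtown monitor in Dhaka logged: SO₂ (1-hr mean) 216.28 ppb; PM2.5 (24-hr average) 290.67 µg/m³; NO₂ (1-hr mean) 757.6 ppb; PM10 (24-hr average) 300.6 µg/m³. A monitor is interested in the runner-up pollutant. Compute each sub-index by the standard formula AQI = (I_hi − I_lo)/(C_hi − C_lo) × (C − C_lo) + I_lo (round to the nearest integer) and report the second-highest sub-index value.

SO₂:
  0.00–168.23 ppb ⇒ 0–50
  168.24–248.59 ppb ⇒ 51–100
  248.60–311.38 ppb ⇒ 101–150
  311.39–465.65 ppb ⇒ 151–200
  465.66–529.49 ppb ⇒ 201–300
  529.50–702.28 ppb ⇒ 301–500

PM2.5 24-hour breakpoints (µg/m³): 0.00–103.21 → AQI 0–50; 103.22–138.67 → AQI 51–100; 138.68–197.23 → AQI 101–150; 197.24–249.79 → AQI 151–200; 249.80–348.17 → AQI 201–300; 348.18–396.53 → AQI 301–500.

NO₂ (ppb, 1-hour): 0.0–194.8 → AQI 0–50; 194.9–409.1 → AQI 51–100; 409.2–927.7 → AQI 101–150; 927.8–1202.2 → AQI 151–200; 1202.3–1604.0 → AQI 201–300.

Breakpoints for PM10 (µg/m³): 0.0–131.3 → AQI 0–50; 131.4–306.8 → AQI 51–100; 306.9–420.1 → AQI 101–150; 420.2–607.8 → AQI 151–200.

134

SO₂: 216.28 ∈ [168.24, 248.59] ↔ index [51, 100].
51 + (216.28−168.24)·(100−51)/(248.59−168.24) = 51 + 48.04·49/80.35 ≈ 80.30, so AQI = 80.
PM2.5 290.67: bracket 249.80–348.17 → index 201–300; slope 99/98.37, offset 40.87.
AQI = 201 + 99/98.37·40.87 ≈ 242.13 ⇒ 242.
NO₂: 757.6 lies in 409.2–927.7, so I_lo=101, I_hi=150, C_lo=409.2, C_hi=927.7.
(150−101)/(927.7−409.2) × (757.6−409.2) + 101 = 49/518.5 × 348.4 + 101 ≈ 133.92 → 134.
PM10: row 131.4–306.8 (AQI 51–100). (100−51)·(300.6−131.4)/(306.8−131.4) + 51 = 49·169.2/175.4 + 51 ≈ 98.27 → 98.
Sub-indices: SO₂→80, PM2.5→242, NO₂→134, PM10→98. Ranked high→low: 242, 134, 98, 80. Second-highest sub-index = 134.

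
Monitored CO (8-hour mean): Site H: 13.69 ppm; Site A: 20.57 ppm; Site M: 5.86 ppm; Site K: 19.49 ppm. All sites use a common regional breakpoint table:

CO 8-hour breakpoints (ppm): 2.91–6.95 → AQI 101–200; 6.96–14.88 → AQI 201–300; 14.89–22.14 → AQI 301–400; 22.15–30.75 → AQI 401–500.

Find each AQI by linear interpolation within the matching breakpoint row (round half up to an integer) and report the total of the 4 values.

Site H: 13.69 lies in 6.96–14.88, so I_lo=201, I_hi=300, C_lo=6.96, C_hi=14.88.
(300−201)/(14.88−6.96) × (13.69−6.96) + 201 = 99/7.92 × 6.73 + 201 ≈ 285.13 → 285.
Site A: 20.57 lies in 14.89–22.14, so I_lo=301, I_hi=400, C_lo=14.89, C_hi=22.14.
(400−301)/(22.14−14.89) × (20.57−14.89) + 301 = 99/7.25 × 5.68 + 301 ≈ 378.56 → 379.
Site M: row 2.91–6.95 (AQI 101–200). (200−101)·(5.86−2.91)/(6.95−2.91) + 101 = 99·2.95/4.04 + 101 ≈ 173.29 → 173.
Site K 19.49: bracket 14.89–22.14 → index 301–400; slope 99/7.25, offset 4.60.
AQI = 301 + 99/7.25·4.60 ≈ 363.81 ⇒ 364.
AQIs: Site H=285, Site A=379, Site M=173, Site K=364. Sum = 285 + 379 + 173 + 364 = 1201.

1201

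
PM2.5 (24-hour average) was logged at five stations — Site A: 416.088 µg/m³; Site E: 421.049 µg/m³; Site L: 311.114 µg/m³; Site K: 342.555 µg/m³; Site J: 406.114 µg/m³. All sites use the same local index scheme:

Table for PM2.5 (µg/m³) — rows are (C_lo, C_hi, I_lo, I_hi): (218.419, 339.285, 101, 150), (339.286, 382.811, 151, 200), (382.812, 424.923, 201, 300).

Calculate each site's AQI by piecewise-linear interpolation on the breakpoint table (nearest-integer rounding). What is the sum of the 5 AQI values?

1120

Site A: 416.088 lies in 382.812–424.923, so I_lo=201, I_hi=300, C_lo=382.812, C_hi=424.923.
(300−201)/(424.923−382.812) × (416.088−382.812) + 201 = 99/42.111 × 33.276 + 201 ≈ 279.23 → 279.
Site E 421.049: bracket 382.812–424.923 → index 201–300; slope 99/42.111, offset 38.237.
AQI = 201 + 99/42.111·38.237 ≈ 290.89 ⇒ 291.
Site L: 311.114 lies in 218.419–339.285, so I_lo=101, I_hi=150, C_lo=218.419, C_hi=339.285.
(150−101)/(339.285−218.419) × (311.114−218.419) + 101 = 49/120.866 × 92.695 + 101 ≈ 138.58 → 139.
Site K: 342.555 ∈ [339.286, 382.811] ↔ index [151, 200].
151 + (342.555−339.286)·(200−151)/(382.811−339.286) = 151 + 3.269·49/43.525 ≈ 154.68, so AQI = 155.
Site J 406.114: bracket 382.812–424.923 → index 201–300; slope 99/42.111, offset 23.302.
AQI = 201 + 99/42.111·23.302 ≈ 255.78 ⇒ 256.
AQIs: Site A=279, Site E=291, Site L=139, Site K=155, Site J=256. Sum = 279 + 291 + 139 + 155 + 256 = 1120.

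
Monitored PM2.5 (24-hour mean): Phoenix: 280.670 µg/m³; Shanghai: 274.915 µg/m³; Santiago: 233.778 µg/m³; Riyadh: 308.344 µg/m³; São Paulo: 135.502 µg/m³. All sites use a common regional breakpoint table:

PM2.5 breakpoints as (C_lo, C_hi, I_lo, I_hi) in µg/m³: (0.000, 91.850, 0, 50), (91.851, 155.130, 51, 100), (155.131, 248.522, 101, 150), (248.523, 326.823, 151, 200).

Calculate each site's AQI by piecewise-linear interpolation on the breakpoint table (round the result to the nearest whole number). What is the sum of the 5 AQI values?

Phoenix: 280.670 lies in 248.523–326.823, so I_lo=151, I_hi=200, C_lo=248.523, C_hi=326.823.
(200−151)/(326.823−248.523) × (280.670−248.523) + 151 = 49/78.300 × 32.147 + 151 ≈ 171.12 → 171.
Shanghai: 274.915 ∈ [248.523, 326.823] ↔ index [151, 200].
151 + (274.915−248.523)·(200−151)/(326.823−248.523) = 151 + 26.392·49/78.300 ≈ 167.52, so AQI = 168.
Santiago: row 155.131–248.522 (AQI 101–150). (150−101)·(233.778−155.131)/(248.522−155.131) + 101 = 49·78.647/93.391 + 101 ≈ 142.26 → 142.
Riyadh 308.344: bracket 248.523–326.823 → index 151–200; slope 49/78.300, offset 59.821.
AQI = 151 + 49/78.300·59.821 ≈ 188.44 ⇒ 188.
São Paulo: row 91.851–155.130 (AQI 51–100). (100−51)·(135.502−91.851)/(155.130−91.851) + 51 = 49·43.651/63.279 + 51 ≈ 84.80 → 85.
AQIs: Phoenix=171, Shanghai=168, Santiago=142, Riyadh=188, São Paulo=85. Sum = 171 + 168 + 142 + 188 + 85 = 754.

754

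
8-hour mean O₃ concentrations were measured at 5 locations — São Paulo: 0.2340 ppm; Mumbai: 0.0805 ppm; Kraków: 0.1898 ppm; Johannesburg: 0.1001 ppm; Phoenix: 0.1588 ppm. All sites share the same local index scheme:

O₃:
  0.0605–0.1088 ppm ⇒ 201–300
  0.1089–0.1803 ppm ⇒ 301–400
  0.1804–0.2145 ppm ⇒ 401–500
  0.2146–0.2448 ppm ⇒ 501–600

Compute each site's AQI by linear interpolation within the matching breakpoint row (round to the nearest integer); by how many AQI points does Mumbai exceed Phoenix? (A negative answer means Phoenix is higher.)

São Paulo: 0.2340 lies in 0.2146–0.2448, so I_lo=501, I_hi=600, C_lo=0.2146, C_hi=0.2448.
(600−501)/(0.2448−0.2146) × (0.2340−0.2146) + 501 = 99/0.0302 × 0.0194 + 501 ≈ 564.60 → 565.
Mumbai 0.0805: bracket 0.0605–0.1088 → index 201–300; slope 99/0.0483, offset 0.0200.
AQI = 201 + 99/0.0483·0.0200 ≈ 241.99 ⇒ 242.
Kraków: row 0.1804–0.2145 (AQI 401–500). (500−401)·(0.1898−0.1804)/(0.2145−0.1804) + 401 = 99·0.0094/0.0341 + 401 ≈ 428.29 → 428.
Johannesburg: 0.1001 lies in 0.0605–0.1088, so I_lo=201, I_hi=300, C_lo=0.0605, C_hi=0.1088.
(300−201)/(0.1088−0.0605) × (0.1001−0.0605) + 201 = 99/0.0483 × 0.0396 + 201 ≈ 282.17 → 282.
Phoenix 0.1588: bracket 0.1089–0.1803 → index 301–400; slope 99/0.0714, offset 0.0499.
AQI = 301 + 99/0.0714·0.0499 ≈ 370.19 ⇒ 370.
AQIs: São Paulo=565, Mumbai=242, Kraków=428, Johannesburg=282, Phoenix=370. Mumbai (242) − Phoenix (370) = -128.

-128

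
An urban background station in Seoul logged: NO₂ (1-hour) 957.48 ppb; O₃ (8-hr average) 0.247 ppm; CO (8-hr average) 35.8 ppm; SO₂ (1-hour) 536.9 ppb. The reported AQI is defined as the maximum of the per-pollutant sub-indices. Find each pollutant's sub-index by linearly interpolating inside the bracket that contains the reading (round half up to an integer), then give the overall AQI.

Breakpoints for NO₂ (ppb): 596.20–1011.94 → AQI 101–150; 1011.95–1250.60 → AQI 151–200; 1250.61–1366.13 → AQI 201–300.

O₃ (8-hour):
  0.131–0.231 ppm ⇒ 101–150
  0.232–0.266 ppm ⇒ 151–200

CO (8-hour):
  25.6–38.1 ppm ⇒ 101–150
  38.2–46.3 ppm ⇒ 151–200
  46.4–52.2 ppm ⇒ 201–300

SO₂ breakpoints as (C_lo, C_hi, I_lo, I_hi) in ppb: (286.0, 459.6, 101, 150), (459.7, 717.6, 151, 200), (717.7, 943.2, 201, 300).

NO₂: 957.48 lies in 596.20–1011.94, so I_lo=101, I_hi=150, C_lo=596.20, C_hi=1011.94.
(150−101)/(1011.94−596.20) × (957.48−596.20) + 101 = 49/415.74 × 361.28 + 101 ≈ 143.58 → 144.
O₃ 0.247: bracket 0.232–0.266 → index 151–200; slope 49/0.034, offset 0.015.
AQI = 151 + 49/0.034·0.015 ≈ 172.62 ⇒ 173.
CO: row 25.6–38.1 (AQI 101–150). (150−101)·(35.8−25.6)/(38.1−25.6) + 101 = 49·10.2/12.5 + 101 ≈ 140.98 → 141.
SO₂: 536.9 lies in 459.7–717.6, so I_lo=151, I_hi=200, C_lo=459.7, C_hi=717.6.
(200−151)/(717.6−459.7) × (536.9−459.7) + 151 = 49/257.9 × 77.2 + 151 ≈ 165.67 → 166.
Sub-indices: NO₂→144, O₃→173, CO→141, SO₂→166. Overall AQI = max = 173; dominant pollutant is O₃.

173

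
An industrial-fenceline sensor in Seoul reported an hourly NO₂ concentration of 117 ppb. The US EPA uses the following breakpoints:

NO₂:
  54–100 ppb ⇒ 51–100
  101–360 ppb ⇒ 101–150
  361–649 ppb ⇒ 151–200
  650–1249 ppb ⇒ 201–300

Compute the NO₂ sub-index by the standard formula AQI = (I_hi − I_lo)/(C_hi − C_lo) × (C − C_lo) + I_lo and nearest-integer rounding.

NO₂: 117 lies in 101–360, so I_lo=101, I_hi=150, C_lo=101, C_hi=360.
(150−101)/(360−101) × (117−101) + 101 = 49/259 × 16 + 101 ≈ 104.03 → 104.
AQI 104 falls in the Unhealthy for Sensitive Groups category.

104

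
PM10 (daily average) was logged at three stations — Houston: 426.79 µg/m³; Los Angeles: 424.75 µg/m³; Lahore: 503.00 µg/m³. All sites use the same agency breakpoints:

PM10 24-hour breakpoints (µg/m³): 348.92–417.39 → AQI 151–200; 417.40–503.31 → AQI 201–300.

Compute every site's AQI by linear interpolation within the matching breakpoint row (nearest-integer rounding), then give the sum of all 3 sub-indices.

721

Houston: row 417.40–503.31 (AQI 201–300). (300−201)·(426.79−417.40)/(503.31−417.40) + 201 = 99·9.39/85.91 + 201 ≈ 211.82 → 212.
Los Angeles: 424.75 ∈ [417.40, 503.31] ↔ index [201, 300].
201 + (424.75−417.40)·(300−201)/(503.31−417.40) = 201 + 7.35·99/85.91 ≈ 209.47, so AQI = 209.
Lahore: row 417.40–503.31 (AQI 201–300). (300−201)·(503.00−417.40)/(503.31−417.40) + 201 = 99·85.60/85.91 + 201 ≈ 299.64 → 300.
AQIs: Houston=212, Los Angeles=209, Lahore=300. Sum = 212 + 209 + 300 = 721.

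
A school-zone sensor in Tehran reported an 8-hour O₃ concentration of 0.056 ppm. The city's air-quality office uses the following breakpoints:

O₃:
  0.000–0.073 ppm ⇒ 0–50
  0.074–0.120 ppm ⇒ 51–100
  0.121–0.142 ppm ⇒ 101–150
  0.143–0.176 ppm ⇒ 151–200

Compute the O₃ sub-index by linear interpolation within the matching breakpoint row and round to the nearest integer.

O₃: 0.056 lies in 0.000–0.073, so I_lo=0, I_hi=50, C_lo=0.000, C_hi=0.073.
(50−0)/(0.073−0.000) × (0.056−0.000) + 0 = 50/0.073 × 0.056 + 0 ≈ 38.36 → 38.

38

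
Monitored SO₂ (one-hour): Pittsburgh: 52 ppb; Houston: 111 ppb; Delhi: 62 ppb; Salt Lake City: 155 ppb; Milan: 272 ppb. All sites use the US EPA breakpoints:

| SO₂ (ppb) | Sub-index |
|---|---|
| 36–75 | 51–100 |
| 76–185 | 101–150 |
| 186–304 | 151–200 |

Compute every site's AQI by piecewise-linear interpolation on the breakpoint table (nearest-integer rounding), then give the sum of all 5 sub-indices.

596

Pittsburgh: row 36–75 (AQI 51–100). (100−51)·(52−36)/(75−36) + 51 = 49·16/39 + 51 ≈ 71.10 → 71.
Houston 111: bracket 76–185 → index 101–150; slope 49/109, offset 35.
AQI = 101 + 49/109·35 ≈ 116.73 ⇒ 117.
Delhi: 62 ∈ [36, 75] ↔ index [51, 100].
51 + (62−36)·(100−51)/(75−36) = 51 + 26·49/39 ≈ 83.67, so AQI = 84.
Salt Lake City 155: bracket 76–185 → index 101–150; slope 49/109, offset 79.
AQI = 101 + 49/109·79 ≈ 136.51 ⇒ 137.
Milan: row 186–304 (AQI 151–200). (200−151)·(272−186)/(304−186) + 151 = 49·86/118 + 151 ≈ 186.71 → 187.
AQIs: Pittsburgh=71, Houston=117, Delhi=84, Salt Lake City=137, Milan=187. Sum = 71 + 117 + 84 + 137 + 187 = 596.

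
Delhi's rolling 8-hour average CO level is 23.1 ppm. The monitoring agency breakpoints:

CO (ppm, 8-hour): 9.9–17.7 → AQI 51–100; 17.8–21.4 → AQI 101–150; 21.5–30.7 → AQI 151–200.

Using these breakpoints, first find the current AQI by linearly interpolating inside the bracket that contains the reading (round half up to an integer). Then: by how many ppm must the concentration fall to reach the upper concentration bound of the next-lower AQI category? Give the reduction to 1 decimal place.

1.7

CO: row 21.5–30.7 (AQI 151–200). (200−151)·(23.1−21.5)/(30.7−21.5) + 151 = 49·1.6/9.2 + 151 ≈ 159.52 → 160.
Current AQI 160 is in the Unhealthy range (151–200). The next-lower category tops out at AQI 150, whose upper concentration bound is 21.4 ppm.
Reduction needed = 23.1 − 21.4 = 1.7 ppm.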